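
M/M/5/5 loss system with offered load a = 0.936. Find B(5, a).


B(c,a) = (a^c/c!) / Σ_{k=0}^{c} a^k/k!
a^5/5! = 0.005987
Σ terms (k=0..5): 1.00000 + 0.93600 + 0.43805 + 0.13667 + 0.03198 + 0.005987 = 2.548687
B = 0.005987/2.548687 = 0.002349

Final: 0.002349


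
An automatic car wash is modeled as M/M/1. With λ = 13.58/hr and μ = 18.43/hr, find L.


ρ = λ/μ = 13.58/18.43 = 0.7368
L = ρ/(1−ρ) = 0.7368/(1 − 0.7368) = 0.7368/0.2632 = 2.8000

Final: 2.8000


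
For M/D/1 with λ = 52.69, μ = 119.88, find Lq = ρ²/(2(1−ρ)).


ρ = 52.69/119.88 = 0.4395
M/D/1: Lq = ρ²/(2(1−ρ)) = 0.1932/(2·0.5605) = 0.17234

Final: 0.17234


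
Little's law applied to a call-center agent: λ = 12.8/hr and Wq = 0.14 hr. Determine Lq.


Lq = λWq = 12.8·0.14 = 1.7920

Final: 1.7920


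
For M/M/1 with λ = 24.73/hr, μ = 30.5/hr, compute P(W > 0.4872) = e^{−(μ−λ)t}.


W ~ Exponential(μ−λ) for M/M/1.
μ − λ = 30.5 − 24.73 = 5.7700
P(W > t) = e^{−(μ−λ)t} = e^{−2.8111} = 0.060136

Final: 0.060136


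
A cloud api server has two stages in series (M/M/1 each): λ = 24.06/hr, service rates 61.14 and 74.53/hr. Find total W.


Each node sees arrival rate λ = 24.06/hr (tandem ⇒ throughput preserved).
W₁ = 1/(μ₁−λ) = 1/(61.14−24.06) = 0.02697 hr
W₂ = 1/(μ₂−λ) = 1/(74.53−24.06) = 0.01981 hr
W_total = W₁ + W₂ = 0.02697 + 0.01981 = 0.04678 hr

Final: 0.04678 hr


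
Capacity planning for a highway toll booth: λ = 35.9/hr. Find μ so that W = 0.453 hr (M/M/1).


W = 1/(μ−λ) ⇒ μ − λ = 1/W = 1/0.453 = 2.2075
μ = λ + 1/W = 35.9 + 2.2075 = 38.1075 per hr

Final: 38.1075 /hr


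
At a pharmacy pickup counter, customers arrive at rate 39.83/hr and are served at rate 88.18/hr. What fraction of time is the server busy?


ρ = λ/μ = 39.83/88.18 = 0.4517

Final: 0.4517


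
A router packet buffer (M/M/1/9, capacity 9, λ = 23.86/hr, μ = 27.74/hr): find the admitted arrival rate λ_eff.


ρ = 0.8601; P_K = (1−ρ)ρ^9/(1−ρ^10) = 0.046304
λ_eff = λ(1 − P_K) = 23.86·(1 − 0.046304) = 23.86·0.953696 = 22.7552 /hr

Final: 22.7552 /hr


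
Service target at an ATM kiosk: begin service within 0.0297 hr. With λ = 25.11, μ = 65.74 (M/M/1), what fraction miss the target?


ρ = 25.11/65.74 = 0.3820
P(Wq > t) = ρ·e^{−(μ−λ)t} = 0.3820·e^{−1.2067}
= 0.3820·0.299180 = 0.114274

Final: 0.114274


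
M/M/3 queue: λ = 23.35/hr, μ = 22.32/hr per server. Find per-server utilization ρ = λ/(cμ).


ρ = λ/(cμ) = 23.35/(3·22.32) = 23.35/66.96 = 0.3487

Final: 0.3487


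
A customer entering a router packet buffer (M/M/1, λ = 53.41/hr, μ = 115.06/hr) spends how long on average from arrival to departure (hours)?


W = 1/(μ−λ) = 1/(115.06 − 53.41) = 1/61.65 = 0.01622 hr

Final: 0.01622 hr


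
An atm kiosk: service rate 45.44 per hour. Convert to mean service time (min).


Mean service time = 1/μ = 1/45.44 hour = 0.02201 hour
In minutes: 0.02201 × 60 = 1.3204 min

Final: 1.3204 min


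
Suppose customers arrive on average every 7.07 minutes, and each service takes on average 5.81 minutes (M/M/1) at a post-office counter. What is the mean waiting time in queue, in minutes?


λ = 60/7.07 = 8.4866 /hr
μ = 60/5.81 = 10.3270 /hr
ρ = λ/μ = 8.4866/10.3270 = 0.8218
Wq = ρ/(μ−λ) = 0.8218/(10.3270−8.4866) = 0.44651 hr
In minutes: 0.44651·60 = 26.791 min

Final: 26.791 min


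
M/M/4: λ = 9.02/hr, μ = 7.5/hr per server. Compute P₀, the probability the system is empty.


a = λ/μ = 9.02/7.5 = 1.2027; ρ = a/c = 0.3007
Σ_{k=0}^{3} a^k/k! (terms k=0..3) = 1.00000 + 1.20267 + 0.72320 + 0.28992 = 3.21579
Tail: a^4/(4!(1−ρ)) = 2.09209/(24·0.6993) = 0.12465
P₀ = 1/(3.21579 + 0.12465) = 1/3.34044 = 0.299362

Final: 0.299362


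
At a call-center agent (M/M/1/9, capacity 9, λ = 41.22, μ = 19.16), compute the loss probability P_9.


ρ = λ/μ = 41.22/19.16 = 2.1514
P_K = (1−ρ)ρ^K/(1−ρ^(K+1)) = (-1.1514·987.216361)/(1 − 2123.854823)
= -1136.638462/-2122.854823 = 0.535429

Final: 0.535429


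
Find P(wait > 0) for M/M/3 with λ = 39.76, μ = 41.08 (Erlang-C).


a = λ/μ = 0.9679; ρ = a/3 = 0.3226
P₀ = 0.376034 (from M/M/c formula)
C(c,a) = [a^c/(c!(1−ρ))]·P₀ = [0.90667/(6·0.6774)]·0.376034
= 0.22308·0.376034 = 0.083887

Final: 0.083887


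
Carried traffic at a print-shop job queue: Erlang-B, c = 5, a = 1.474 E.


B(5,1.474) = 0.013333 (Erlang-B)
Carried load = a(1 − B) = 1.474·(1 − 0.013333) = 1.474·0.986667 = 1.4543 E

Final: 1.4543 Erlangs


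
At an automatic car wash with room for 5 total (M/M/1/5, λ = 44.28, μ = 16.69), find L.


ρ = 44.28/16.69 = 2.6531
L = ρ[1 − (K+1)ρ^K + Kρ^(K+1)] / [(1−ρ)(1−ρ^(K+1))]
Numerator: 2.6531·(1 − 6·131.448725 + 5·348.744730) = 2536.432949
Denominator: (-1.6531)·(-347.744730) = 574.851833
L = 2536.432949/574.851833 = 4.4123

Final: 4.4123


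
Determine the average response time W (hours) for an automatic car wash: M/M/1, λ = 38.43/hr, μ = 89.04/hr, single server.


W = 1/(μ−λ) = 1/(89.04 − 38.43) = 1/50.61 = 0.01976 hr

Final: 0.01976 hr


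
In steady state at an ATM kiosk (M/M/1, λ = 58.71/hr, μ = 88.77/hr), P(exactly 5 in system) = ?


ρ = 58.71/88.77 = 0.6614
P_n = (1−ρ)·ρ^n = (1 − 0.6614)·0.6614^5 = 0.3386·0.126540 = 0.042850

Final: 0.042850


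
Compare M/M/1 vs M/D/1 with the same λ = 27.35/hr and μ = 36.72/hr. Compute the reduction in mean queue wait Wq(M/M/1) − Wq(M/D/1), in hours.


ρ = 27.35/36.72 = 0.7448
Wq(M/M/1) = ρ/(μ−λ) = 0.7448/9.37 = 0.07949 hr
Wq(M/D/1) = ρ/(2(μ−λ)) = 0.03975 hr
Savings = 0.07949 − 0.03975 = 0.03975 hr

Final: 0.03975 hr


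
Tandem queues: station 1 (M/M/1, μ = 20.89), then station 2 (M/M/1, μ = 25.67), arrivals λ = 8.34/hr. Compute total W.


Each node sees arrival rate λ = 8.34/hr (tandem ⇒ throughput preserved).
W₁ = 1/(μ₁−λ) = 1/(20.89−8.34) = 0.07968 hr
W₂ = 1/(μ₂−λ) = 1/(25.67−8.34) = 0.05770 hr
W_total = W₁ + W₂ = 0.07968 + 0.05770 = 0.13738 hr

Final: 0.13738 hr


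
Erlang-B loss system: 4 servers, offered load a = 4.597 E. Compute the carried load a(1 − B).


B(4,4.597) = 0.365127 (Erlang-B)
Carried load = a(1 − B) = 4.597·(1 − 0.365127) = 4.597·0.634873 = 2.9185 E

Final: 2.9185 Erlangs


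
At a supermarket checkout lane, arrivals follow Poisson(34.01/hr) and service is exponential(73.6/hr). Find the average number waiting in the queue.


ρ = 34.01/73.6 = 0.4621
Lq = ρ²/(1−ρ) = 0.2135/0.5379 = 0.3970

Final: 0.3970


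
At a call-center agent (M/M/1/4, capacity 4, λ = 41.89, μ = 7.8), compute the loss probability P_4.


ρ = λ/μ = 41.89/7.8 = 5.3705
P_K = (1−ρ)ρ^K/(1−ρ^(K+1)) = (-4.3705·831.884497)/(1 − 4467.646354)
= -3635.761858/-4466.646354 = 0.813980

Final: 0.813980


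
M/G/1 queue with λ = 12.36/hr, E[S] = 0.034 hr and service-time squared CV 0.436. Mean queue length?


ρ = λ·E[S] = 12.36·0.034 = 0.4202
Lq = ρ²(1+C_s²)/(2(1−ρ)) = 0.1766·(1+0.436)/(2·0.5798)
= 0.1766·1.4360/1.1595 = 0.21871

Final: 0.21871


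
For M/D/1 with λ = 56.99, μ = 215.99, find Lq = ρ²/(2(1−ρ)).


ρ = 56.99/215.99 = 0.2639
M/D/1: Lq = ρ²/(2(1−ρ)) = 0.06962/(2·0.7361) = 0.04729

Final: 0.04729


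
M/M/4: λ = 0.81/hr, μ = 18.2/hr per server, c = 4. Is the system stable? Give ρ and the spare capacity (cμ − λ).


Total capacity cμ = 4·18.2 = 72.80/hr
ρ = λ/(cμ) = 0.81/72.80 = 0.01113
Stable ⇔ ρ < 1: YES
Spare capacity = cμ − λ = 72.80 − 0.81 = 71.99/hr

Final: ρ = 0.01113; stable; margin = 71.99/hr


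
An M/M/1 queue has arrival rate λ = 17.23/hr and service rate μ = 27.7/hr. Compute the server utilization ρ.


ρ = λ/μ = 17.23/27.7 = 0.6220

Final: 0.6220


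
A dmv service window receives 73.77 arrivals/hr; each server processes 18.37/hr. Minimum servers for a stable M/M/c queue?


Stability requires cμ > λ ⇔ c > λ/μ.
λ/μ = 73.77/18.37 = 4.0158
Minimum integer c = ⌊4.0158⌋ + 1 = 5
Check: 5·18.37 = 91.85 > 73.77, while 4·18.37 = 73.48 ≤ 73.77

Final: 5 servers


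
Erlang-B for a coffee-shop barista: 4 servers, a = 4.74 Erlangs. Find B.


B(c,a) = (a^c/c!) / Σ_{k=0}^{c} a^k/k!
a^4/4! = 21.033044
Σ terms (k=0..4): 1.00000 + 4.74000 + 11.23380 + 17.74940 + 21.03304 = 55.756248
B = 21.033044/55.756248 = 0.377232

Final: 0.377232


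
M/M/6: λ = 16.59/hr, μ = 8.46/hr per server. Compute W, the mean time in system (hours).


a = 1.9610; ρ = 0.3268; P₀ = 0.140534
Lq = P₀·a^c·ρ/(c!(1−ρ)²) = 0.008005
Wq = Lq/λ = 0.008005/16.59 = 0.0004825 hr
W = Wq + 1/μ = 0.0004825 + 0.11820 = 0.11869 hr

Final: 0.11869 hr


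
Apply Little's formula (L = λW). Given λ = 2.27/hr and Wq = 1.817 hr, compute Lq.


Lq = λWq = 2.27·1.817 = 4.1246

Final: 4.1246


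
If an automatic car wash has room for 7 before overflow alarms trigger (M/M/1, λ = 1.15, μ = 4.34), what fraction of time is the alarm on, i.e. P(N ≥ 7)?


ρ = 1.15/4.34 = 0.2650
P(N ≥ n) = ρ^n = 0.2650^7 = 0.00009172

Final: 0.00009172


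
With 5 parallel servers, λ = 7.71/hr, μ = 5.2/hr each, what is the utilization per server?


ρ = λ/(cμ) = 7.71/(5·5.2) = 7.71/26.00 = 0.2965

Final: 0.2965


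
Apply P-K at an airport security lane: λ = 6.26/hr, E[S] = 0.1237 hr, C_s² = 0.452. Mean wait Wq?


ρ = λ·E[S] = 6.26·0.1237 = 0.7744
E[S²] = E[S]²(1+C_s²) = 0.1237²·(1+0.452) = 0.022218
Wq = λ·E[S²]/(2(1−ρ)) = 6.26·0.022218/(2·0.2256) = 0.30820 hr

Final: 0.30820 hr


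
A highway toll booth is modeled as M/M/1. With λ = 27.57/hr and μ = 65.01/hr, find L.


ρ = λ/μ = 27.57/65.01 = 0.4241
L = ρ/(1−ρ) = 0.4241/(1 − 0.4241) = 0.4241/0.5759 = 0.7364

Final: 0.7364


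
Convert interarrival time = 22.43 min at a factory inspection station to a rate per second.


λ = 1/(interarrival time) in consistent units.
1 second = 0.0166667 min, so λ = 0.0166667/22.43 = 0.0007431 per second

Final: 0.0007431 /sec


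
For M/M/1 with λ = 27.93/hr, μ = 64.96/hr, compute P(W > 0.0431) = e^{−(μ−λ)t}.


W ~ Exponential(μ−λ) for M/M/1.
μ − λ = 64.96 − 27.93 = 37.0300
P(W > t) = e^{−(μ−λ)t} = e^{−1.5960} = 0.202707

Final: 0.202707


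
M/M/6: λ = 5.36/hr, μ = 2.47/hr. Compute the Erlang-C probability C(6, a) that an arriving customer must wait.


a = λ/μ = 2.1700; ρ = a/6 = 0.3617
P₀ = 0.113896 (from M/M/c formula)
C(c,a) = [a^c/(c!(1−ρ))]·P₀ = [104.42561/(720·0.6383)]·0.113896
= 0.22721·0.113896 = 0.025879

Final: 0.025879


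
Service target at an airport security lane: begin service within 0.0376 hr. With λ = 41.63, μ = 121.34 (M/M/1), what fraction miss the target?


ρ = 41.63/121.34 = 0.3431
P(Wq > t) = ρ·e^{−(μ−λ)t} = 0.3431·e^{−2.9971}
= 0.3431·0.049932 = 0.017131

Final: 0.017131


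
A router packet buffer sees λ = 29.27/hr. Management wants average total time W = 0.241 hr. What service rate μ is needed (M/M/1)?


W = 1/(μ−λ) ⇒ μ − λ = 1/W = 1/0.241 = 4.1494
μ = λ + 1/W = 29.27 + 4.1494 = 33.4194 per hr

Final: 33.4194 /hr


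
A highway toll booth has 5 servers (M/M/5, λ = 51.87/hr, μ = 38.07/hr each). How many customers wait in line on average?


a = λ/μ = 1.3625; ρ = a/5 = 0.2725
P₀ = 0.255780
Lq = P₀·a^c·ρ / (c!·(1−ρ)²) = 0.255780·4.69534·0.2725/(120·0.52926)
= 0.005153

Final: 0.005153


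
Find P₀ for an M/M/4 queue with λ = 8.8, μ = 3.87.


a = λ/μ = 8.8/3.87 = 2.2739; ρ = a/c = 0.5685
Σ_{k=0}^{3} a^k/k! (terms k=0..3) = 1.00000 + 2.27390 + 2.58531 + 1.95958 = 7.81880
Tail: a^4/(4!(1−ρ)) = 26.73541/(24·0.4315) = 2.58149
P₀ = 1/(7.81880 + 2.58149) = 1/10.40029 = 0.096151

Final: 0.096151


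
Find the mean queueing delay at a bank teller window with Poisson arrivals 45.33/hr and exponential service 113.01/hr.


ρ = 45.33/113.01 = 0.4011
Wq = ρ/(μ−λ) = 0.4011/(113.01 − 45.33) = 0.4011/67.68 = 0.005927 hr

Final: 0.005927 hr


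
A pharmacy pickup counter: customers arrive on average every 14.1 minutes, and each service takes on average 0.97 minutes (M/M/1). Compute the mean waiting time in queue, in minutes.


λ = 60/14.1 = 4.2553 /hr
μ = 60/0.97 = 61.8557 /hr
ρ = λ/μ = 4.2553/61.8557 = 0.06879
Wq = ρ/(μ−λ) = 0.06879/(61.8557−4.2553) = 0.001194 hr
In minutes: 0.001194·60 = 0.07166 min

Final: 0.07166 min


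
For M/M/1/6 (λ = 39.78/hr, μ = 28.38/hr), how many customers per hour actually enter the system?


ρ = 1.4017; P_K = (1−ρ)ρ^6/(1−ρ^7) = 0.316332
λ_eff = λ(1 − P_K) = 39.78·(1 − 0.316332) = 39.78·0.683668 = 27.1963 /hr

Final: 27.1963 /hr


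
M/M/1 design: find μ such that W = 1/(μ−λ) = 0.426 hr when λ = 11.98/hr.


W = 1/(μ−λ) ⇒ μ − λ = 1/W = 1/0.426 = 2.3474
μ = λ + 1/W = 11.98 + 2.3474 = 14.3274 per hr

Final: 14.3274 /hr


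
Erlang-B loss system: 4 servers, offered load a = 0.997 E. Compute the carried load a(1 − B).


B(4,0.997) = 0.015246 (Erlang-B)
Carried load = a(1 − B) = 0.997·(1 − 0.015246) = 0.997·0.984754 = 0.9818 E

Final: 0.9818 Erlangs


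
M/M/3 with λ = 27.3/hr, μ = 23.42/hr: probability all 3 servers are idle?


a = λ/μ = 27.3/23.42 = 1.1657; ρ = a/c = 0.3886
Σ_{k=0}^{2} a^k/k! (terms k=0..2) = 1.00000 + 1.16567 + 0.67939 = 2.84506
Tail: a^3/(3!(1−ρ)) = 1.58390/(6·0.6114) = 0.43174
P₀ = 1/(2.84506 + 0.43174) = 1/3.27680 = 0.305176

Final: 0.305176


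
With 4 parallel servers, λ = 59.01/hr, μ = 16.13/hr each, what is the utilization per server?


ρ = λ/(cμ) = 59.01/(4·16.13) = 59.01/64.52 = 0.9146

Final: 0.9146


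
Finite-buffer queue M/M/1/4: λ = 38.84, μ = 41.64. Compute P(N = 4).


ρ = λ/μ = 38.84/41.64 = 0.9328
P_K = (1−ρ)ρ^K/(1−ρ^(K+1)) = (0.06724·0.756962)/(1 − 0.706061)
= 0.050900/0.293939 = 0.173167

Final: 0.173167


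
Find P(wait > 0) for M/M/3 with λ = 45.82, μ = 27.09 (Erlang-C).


a = λ/μ = 1.6914; ρ = a/3 = 0.5638
P₀ = 0.167486 (from M/M/c formula)
C(c,a) = [a^c/(c!(1−ρ))]·P₀ = [4.83881/(6·0.4362)]·0.167486
= 1.84885·0.167486 = 0.309655

Final: 0.309655


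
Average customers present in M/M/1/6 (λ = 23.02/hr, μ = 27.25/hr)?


ρ = 23.02/27.25 = 0.8448
L = ρ[1 − (K+1)ρ^K + Kρ^(K+1)] / [(1−ρ)(1−ρ^(K+1))]
Numerator: 0.8448·(1 − 7·0.363440 + 6·0.307024) = 0.251793
Denominator: (0.1552)·(0.692976) = 0.107570
L = 0.251793/0.107570 = 2.3407

Final: 2.3407


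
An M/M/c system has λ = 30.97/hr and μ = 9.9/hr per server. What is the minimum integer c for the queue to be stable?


Stability requires cμ > λ ⇔ c > λ/μ.
λ/μ = 30.97/9.9 = 3.1283
Minimum integer c = ⌊3.1283⌋ + 1 = 4
Check: 4·9.9 = 39.60 > 30.97, while 3·9.9 = 29.70 ≤ 30.97

Final: 4 servers


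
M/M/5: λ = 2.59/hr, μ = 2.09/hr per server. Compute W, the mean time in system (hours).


a = 1.2392; ρ = 0.2478; P₀ = 0.289443
Lq = P₀·a^c·ρ/(c!(1−ρ)²) = 0.003088
Wq = Lq/λ = 0.003088/2.59 = 0.001192 hr
W = Wq + 1/μ = 0.001192 + 0.47847 = 0.47966 hr

Final: 0.47966 hr


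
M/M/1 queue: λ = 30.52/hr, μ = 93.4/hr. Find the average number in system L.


ρ = λ/μ = 30.52/93.4 = 0.3268
L = ρ/(1−ρ) = 0.3268/(1 − 0.3268) = 0.3268/0.6732 = 0.4854

Final: 0.4854


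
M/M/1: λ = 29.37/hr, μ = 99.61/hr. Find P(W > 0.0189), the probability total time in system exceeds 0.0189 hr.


W ~ Exponential(μ−λ) for M/M/1.
μ − λ = 99.61 − 29.37 = 70.2400
P(W > t) = e^{−(μ−λ)t} = e^{−1.3275} = 0.265130

Final: 0.265130


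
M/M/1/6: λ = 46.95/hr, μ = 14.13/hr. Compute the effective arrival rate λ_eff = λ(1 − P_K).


ρ = 3.3227; P_K = (1−ρ)ρ^6/(1−ρ^7) = 0.699198
λ_eff = λ(1 − P_K) = 46.95·(1 − 0.699198) = 46.95·0.300802 = 14.1227 /hr

Final: 14.1227 /hr


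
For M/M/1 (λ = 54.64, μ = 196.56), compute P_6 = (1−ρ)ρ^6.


ρ = 54.64/196.56 = 0.2780
P_n = (1−ρ)·ρ^n = (1 − 0.2780)·0.2780^6 = 0.7220·0.0004614 = 0.0003332

Final: 0.0003332


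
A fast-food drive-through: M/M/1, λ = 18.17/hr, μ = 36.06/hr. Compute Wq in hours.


ρ = 18.17/36.06 = 0.5039
Wq = ρ/(μ−λ) = 0.5039/(36.06 − 18.17) = 0.5039/17.89 = 0.02817 hr

Final: 0.02817 hr


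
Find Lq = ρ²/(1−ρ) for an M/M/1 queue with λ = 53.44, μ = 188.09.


ρ = 53.44/188.09 = 0.2841
Lq = ρ²/(1−ρ) = 0.08072/0.7159 = 0.1128

Final: 0.1128


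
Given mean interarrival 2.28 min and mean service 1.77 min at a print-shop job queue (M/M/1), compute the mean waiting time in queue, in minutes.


λ = 60/2.28 = 26.3158 /hr
μ = 60/1.77 = 33.8983 /hr
ρ = λ/μ = 26.3158/33.8983 = 0.7763
Wq = ρ/(μ−λ) = 0.7763/(33.8983−26.3158) = 0.10238 hr
In minutes: 0.10238·60 = 6.143 min

Final: 6.143 min


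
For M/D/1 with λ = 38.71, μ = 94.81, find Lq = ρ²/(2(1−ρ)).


ρ = 38.71/94.81 = 0.4083
M/D/1: Lq = ρ²/(2(1−ρ)) = 0.1667/(2·0.5917) = 0.14086

Final: 0.14086


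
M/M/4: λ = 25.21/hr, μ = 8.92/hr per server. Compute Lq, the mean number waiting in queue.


a = λ/μ = 2.8262; ρ = a/4 = 0.7066
P₀ = 0.048445
Lq = P₀·a^c·ρ / (c!·(1−ρ)²) = 0.048445·63.80166·0.7066/(24·0.08611)
= 1.05676

Final: 1.05676


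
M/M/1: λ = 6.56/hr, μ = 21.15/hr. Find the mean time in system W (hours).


W = 1/(μ−λ) = 1/(21.15 − 6.56) = 1/14.59 = 0.06854 hr

Final: 0.06854 hr


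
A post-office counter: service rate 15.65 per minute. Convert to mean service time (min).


Mean service time = 1/μ = 1/15.65 minute = 0.06390 minute
In minutes: 0.06390 × 1 = 0.06390 min

Final: 0.06390 min


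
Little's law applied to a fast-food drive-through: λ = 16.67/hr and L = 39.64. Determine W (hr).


W = L/λ = 39.64/16.67 = 2.3779 hr

Final: 2.3779 hr


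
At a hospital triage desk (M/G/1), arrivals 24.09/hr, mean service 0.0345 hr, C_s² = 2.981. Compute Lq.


ρ = λ·E[S] = 24.09·0.0345 = 0.8311
Lq = ρ²(1+C_s²)/(2(1−ρ)) = 0.6907·(1+2.981)/(2·0.1689)
= 0.6907·3.9810/0.3378 = 8.14061

Final: 8.14061


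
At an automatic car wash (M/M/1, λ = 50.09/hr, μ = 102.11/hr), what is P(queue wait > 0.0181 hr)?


ρ = 50.09/102.11 = 0.4905
P(Wq > t) = ρ·e^{−(μ−λ)t} = 0.4905·e^{−0.9416}
= 0.4905·0.390018 = 0.191323

Final: 0.191323


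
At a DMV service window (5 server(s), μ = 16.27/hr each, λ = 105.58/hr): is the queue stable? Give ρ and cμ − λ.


Total capacity cμ = 5·16.27 = 81.35/hr
ρ = λ/(cμ) = 105.58/81.35 = 1.2978
Stable ⇔ ρ < 1: NO
Spare capacity = cμ − λ = 81.35 − 105.58 = -24.23/hr

Final: ρ = 1.2978; unstable; margin = -24.23/hr


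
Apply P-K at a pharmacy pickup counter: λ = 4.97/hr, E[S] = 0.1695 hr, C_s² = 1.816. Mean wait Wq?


ρ = λ·E[S] = 4.97·0.1695 = 0.8424
E[S²] = E[S]²(1+C_s²) = 0.1695²·(1+1.816) = 0.080904
Wq = λ·E[S²]/(2(1−ρ)) = 4.97·0.080904/(2·0.1576) = 1.27580 hr

Final: 1.27580 hr


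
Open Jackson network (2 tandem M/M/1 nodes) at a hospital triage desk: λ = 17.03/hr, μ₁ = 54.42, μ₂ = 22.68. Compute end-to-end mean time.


Each node sees arrival rate λ = 17.03/hr (tandem ⇒ throughput preserved).
W₁ = 1/(μ₁−λ) = 1/(54.42−17.03) = 0.02675 hr
W₂ = 1/(μ₂−λ) = 1/(22.68−17.03) = 0.17699 hr
W_total = W₁ + W₂ = 0.02675 + 0.17699 = 0.20374 hr

Final: 0.20374 hr


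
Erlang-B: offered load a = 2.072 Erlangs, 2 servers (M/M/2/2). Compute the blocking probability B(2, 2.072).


B(c,a) = (a^c/c!) / Σ_{k=0}^{c} a^k/k!
a^2/2! = 2.146592
Σ terms (k=0..2): 1.00000 + 2.07200 + 2.14659 = 5.218592
B = 2.146592/5.218592 = 0.411335

Final: 0.411335


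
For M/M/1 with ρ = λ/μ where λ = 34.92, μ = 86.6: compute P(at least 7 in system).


ρ = 34.92/86.6 = 0.4032
P(N ≥ n) = ρ^n = 0.4032^7 = 0.001733

Final: 0.001733


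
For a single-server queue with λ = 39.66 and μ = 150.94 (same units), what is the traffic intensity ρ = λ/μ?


ρ = λ/μ = 39.66/150.94 = 0.2628

Final: 0.2628


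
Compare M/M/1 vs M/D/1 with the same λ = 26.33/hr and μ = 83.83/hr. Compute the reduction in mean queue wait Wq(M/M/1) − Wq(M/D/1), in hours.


ρ = 26.33/83.83 = 0.3141
Wq(M/M/1) = ρ/(μ−λ) = 0.3141/57.50 = 0.005462 hr
Wq(M/D/1) = ρ/(2(μ−λ)) = 0.002731 hr
Savings = 0.005462 − 0.002731 = 0.002731 hr

Final: 0.002731 hr


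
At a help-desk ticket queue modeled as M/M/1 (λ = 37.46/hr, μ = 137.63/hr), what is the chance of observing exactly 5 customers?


ρ = 37.46/137.63 = 0.2722
P_n = (1−ρ)·ρ^n = (1 − 0.2722)·0.2722^5 = 0.7278·0.001494 = 0.001087

Final: 0.001087


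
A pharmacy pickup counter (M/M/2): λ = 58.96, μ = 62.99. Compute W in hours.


a = 0.9360; ρ = 0.4680; P₀ = 0.362388
Lq = P₀·a^c·ρ/(c!(1−ρ)²) = 0.26252
Wq = Lq/λ = 0.26252/58.96 = 0.004453 hr
W = Wq + 1/μ = 0.004453 + 0.01588 = 0.02033 hr

Final: 0.02033 hr


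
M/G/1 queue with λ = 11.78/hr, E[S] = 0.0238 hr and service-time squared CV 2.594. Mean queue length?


ρ = λ·E[S] = 11.78·0.0238 = 0.2804
Lq = ρ²(1+C_s²)/(2(1−ρ)) = 0.07860·(1+2.594)/(2·0.7196)
= 0.07860·3.5940/1.4393 = 0.19628

Final: 0.19628


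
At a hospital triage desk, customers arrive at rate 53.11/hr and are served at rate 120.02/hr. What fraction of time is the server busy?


ρ = λ/μ = 53.11/120.02 = 0.4425

Final: 0.4425


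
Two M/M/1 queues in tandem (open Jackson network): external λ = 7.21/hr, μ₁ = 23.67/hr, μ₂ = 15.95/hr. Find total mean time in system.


Each node sees arrival rate λ = 7.21/hr (tandem ⇒ throughput preserved).
W₁ = 1/(μ₁−λ) = 1/(23.67−7.21) = 0.06075 hr
W₂ = 1/(μ₂−λ) = 1/(15.95−7.21) = 0.11442 hr
W_total = W₁ + W₂ = 0.06075 + 0.11442 = 0.17517 hr

Final: 0.17517 hr


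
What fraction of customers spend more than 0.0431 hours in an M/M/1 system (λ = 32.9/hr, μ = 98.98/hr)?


W ~ Exponential(μ−λ) for M/M/1.
μ − λ = 98.98 − 32.9 = 66.0800
P(W > t) = e^{−(μ−λ)t} = e^{−2.8480} = 0.057957

Final: 0.057957


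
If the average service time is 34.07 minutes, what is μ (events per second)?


μ = 1/(service time) in consistent units.
1 second = 0.0166667 min, so μ = 0.0166667/34.07 = 0.0004892 per second

Final: 0.0004892 /sec


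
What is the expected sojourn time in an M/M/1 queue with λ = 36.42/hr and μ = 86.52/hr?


W = 1/(μ−λ) = 1/(86.52 − 36.42) = 1/50.10 = 0.01996 hr

Final: 0.01996 hr


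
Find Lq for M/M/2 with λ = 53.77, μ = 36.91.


a = λ/μ = 1.4568; ρ = a/2 = 0.7284
P₀ = 0.157144
Lq = P₀·a^c·ρ / (c!·(1−ρ)²) = 0.157144·2.12223·0.7284/(2·0.07377)
= 1.64644

Final: 1.64644


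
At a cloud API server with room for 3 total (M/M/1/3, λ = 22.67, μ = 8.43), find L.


ρ = 22.67/8.43 = 2.6892
L = ρ[1 − (K+1)ρ^K + Kρ^(K+1)] / [(1−ρ)(1−ρ^(K+1))]
Numerator: 2.6892·(1 − 4·19.447861 + 3·52.299289) = 215.422611
Denominator: (-1.6892)·(-51.299289) = 86.655026
L = 215.422611/86.655026 = 2.4860

Final: 2.4860


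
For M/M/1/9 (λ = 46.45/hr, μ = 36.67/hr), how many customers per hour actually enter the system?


ρ = 1.2667; P_K = (1−ρ)ρ^9/(1−ρ^10) = 0.232401
λ_eff = λ(1 − P_K) = 46.45·(1 − 0.232401) = 46.45·0.767599 = 35.6550 /hr

Final: 35.6550 /hr


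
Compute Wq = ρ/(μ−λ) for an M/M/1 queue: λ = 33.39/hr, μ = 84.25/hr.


ρ = 33.39/84.25 = 0.3963
Wq = ρ/(μ−λ) = 0.3963/(84.25 − 33.39) = 0.3963/50.86 = 0.007792 hr

Final: 0.007792 hr


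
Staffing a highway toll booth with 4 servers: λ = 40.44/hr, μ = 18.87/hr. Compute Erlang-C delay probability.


a = λ/μ = 2.1431; ρ = a/4 = 0.5358
P₀ = 0.111443 (from M/M/c formula)
C(c,a) = [a^c/(c!(1−ρ))]·P₀ = [21.09391/(24·0.4642)]·0.111443
= 1.89327·0.111443 = 0.210991

Final: 0.210991


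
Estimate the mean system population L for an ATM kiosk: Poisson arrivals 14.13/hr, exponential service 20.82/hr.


ρ = λ/μ = 14.13/20.82 = 0.6787
L = ρ/(1−ρ) = 0.6787/(1 − 0.6787) = 0.6787/0.3213 = 2.1121

Final: 2.1121


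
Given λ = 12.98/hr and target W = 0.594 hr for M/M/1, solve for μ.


W = 1/(μ−λ) ⇒ μ − λ = 1/W = 1/0.594 = 1.6835
μ = λ + 1/W = 12.98 + 1.6835 = 14.6635 per hr

Final: 14.6635 /hr


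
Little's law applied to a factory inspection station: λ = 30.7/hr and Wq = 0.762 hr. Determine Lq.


Lq = λWq = 30.7·0.762 = 23.3934

Final: 23.3934


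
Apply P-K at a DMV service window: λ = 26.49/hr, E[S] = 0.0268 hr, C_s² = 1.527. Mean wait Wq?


ρ = λ·E[S] = 26.49·0.0268 = 0.7099
E[S²] = E[S]²(1+C_s²) = 0.0268²·(1+1.527) = 0.001815
Wq = λ·E[S²]/(2(1−ρ)) = 26.49·0.001815/(2·0.2901) = 0.08288 hr

Final: 0.08288 hr


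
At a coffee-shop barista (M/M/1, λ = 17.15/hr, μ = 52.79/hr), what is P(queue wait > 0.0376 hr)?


ρ = 17.15/52.79 = 0.3249
P(Wq > t) = ρ·e^{−(μ−λ)t} = 0.3249·e^{−1.3401}
= 0.3249·0.261829 = 0.085061

Final: 0.085061


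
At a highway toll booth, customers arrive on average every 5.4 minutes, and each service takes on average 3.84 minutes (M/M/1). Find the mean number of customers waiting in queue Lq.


λ = 60/5.4 = 11.1111 /hr
μ = 60/3.84 = 15.6250 /hr
ρ = λ/μ = 11.1111/15.6250 = 0.7111
Lq = ρ²/(1−ρ) = 0.5057/0.2889 = 1.7504

Final: 1.7504


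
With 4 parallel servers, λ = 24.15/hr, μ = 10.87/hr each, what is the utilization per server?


ρ = λ/(cμ) = 24.15/(4·10.87) = 24.15/43.48 = 0.5554

Final: 0.5554


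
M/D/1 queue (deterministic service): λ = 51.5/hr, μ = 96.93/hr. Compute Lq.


ρ = 51.5/96.93 = 0.5313
M/D/1: Lq = ρ²/(2(1−ρ)) = 0.2823/(2·0.4687) = 0.30115

Final: 0.30115


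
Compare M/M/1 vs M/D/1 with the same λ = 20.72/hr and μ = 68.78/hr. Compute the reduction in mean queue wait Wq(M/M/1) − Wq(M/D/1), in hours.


ρ = 20.72/68.78 = 0.3013
Wq(M/M/1) = ρ/(μ−λ) = 0.3013/48.06 = 0.006268 hr
Wq(M/D/1) = ρ/(2(μ−λ)) = 0.003134 hr
Savings = 0.006268 − 0.003134 = 0.003134 hr

Final: 0.003134 hr


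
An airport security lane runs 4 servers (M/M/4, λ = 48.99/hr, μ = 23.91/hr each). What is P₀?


a = λ/μ = 48.99/23.91 = 2.0489; ρ = a/c = 0.5122
Σ_{k=0}^{3} a^k/k! (terms k=0..3) = 1.00000 + 2.04893 + 2.09906 + 1.43361 = 6.58161
Tail: a^4/(4!(1−ρ)) = 17.62428/(24·0.4878) = 1.50553
P₀ = 1/(6.58161 + 1.50553) = 1/8.08714 = 0.123653

Final: 0.123653


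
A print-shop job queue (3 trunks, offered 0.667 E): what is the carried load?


B(3,0.667) = 0.025508 (Erlang-B)
Carried load = a(1 − B) = 0.667·(1 − 0.025508) = 0.667·0.974492 = 0.6500 E

Final: 0.6500 Erlangs


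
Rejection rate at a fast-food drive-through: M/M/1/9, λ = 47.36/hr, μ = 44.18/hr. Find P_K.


ρ = λ/μ = 47.36/44.18 = 1.0720
P_K = (1−ρ)ρ^K/(1−ρ^(K+1)) = (-0.07198·1.869278)/(1 − 2.003825)
= -0.134547/-1.003825 = 0.134035

Final: 0.134035


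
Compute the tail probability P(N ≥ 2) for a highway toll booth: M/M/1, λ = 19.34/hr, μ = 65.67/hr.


ρ = 19.34/65.67 = 0.2945
P(N ≥ n) = ρ^n = 0.2945^2 = 0.086732

Final: 0.086732


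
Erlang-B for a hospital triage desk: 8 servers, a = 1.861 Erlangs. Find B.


B(c,a) = (a^c/c!) / Σ_{k=0}^{c} a^k/k!
a^8/8! = 0.003568
Σ terms (k=0..8): 1.00000 + 1.86100 + 1.73166 + 1.07421 + 0.49977 + 0.18602 + 0.05770 + 0.01534 + 0.003568 = 6.429261
B = 0.003568/6.429261 = 0.0005550

Final: 0.0005550


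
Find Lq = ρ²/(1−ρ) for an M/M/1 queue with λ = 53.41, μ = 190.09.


ρ = 53.41/190.09 = 0.2810
Lq = ρ²/(1−ρ) = 0.07895/0.7190 = 0.1098

Final: 0.1098


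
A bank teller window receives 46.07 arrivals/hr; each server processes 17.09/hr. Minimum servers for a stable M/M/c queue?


Stability requires cμ > λ ⇔ c > λ/μ.
λ/μ = 46.07/17.09 = 2.6957
Minimum integer c = ⌊2.6957⌋ + 1 = 3
Check: 3·17.09 = 51.27 > 46.07, while 2·17.09 = 34.18 ≤ 46.07

Final: 3 servers


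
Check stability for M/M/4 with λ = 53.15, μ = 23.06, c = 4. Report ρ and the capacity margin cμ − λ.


Total capacity cμ = 4·23.06 = 92.24/hr
ρ = λ/(cμ) = 53.15/92.24 = 0.5762
Stable ⇔ ρ < 1: YES
Spare capacity = cμ − λ = 92.24 − 53.15 = 39.09/hr

Final: ρ = 0.5762; stable; margin = 39.09/hr


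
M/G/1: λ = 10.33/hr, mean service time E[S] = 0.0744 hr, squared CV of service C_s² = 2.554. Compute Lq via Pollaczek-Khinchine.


ρ = λ·E[S] = 10.33·0.0744 = 0.7686
Lq = ρ²(1+C_s²)/(2(1−ρ)) = 0.5907·(1+2.554)/(2·0.2314)
= 0.5907·3.5540/0.4629 = 4.53503

Final: 4.53503


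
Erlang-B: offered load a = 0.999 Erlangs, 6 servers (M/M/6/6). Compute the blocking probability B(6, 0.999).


B(c,a) = (a^c/c!) / Σ_{k=0}^{c} a^k/k!
a^6/6! = 0.001381
Σ terms (k=0..6): 1.00000 + 0.99900 + 0.49900 + 0.16617 + 0.04150 + 0.008292 + 0.001381 = 2.715340
B = 0.001381/2.715340 = 0.0005084

Final: 0.0005084


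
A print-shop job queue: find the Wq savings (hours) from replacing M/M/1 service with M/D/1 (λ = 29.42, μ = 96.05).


ρ = 29.42/96.05 = 0.3063
Wq(M/M/1) = ρ/(μ−λ) = 0.3063/66.63 = 0.004597 hr
Wq(M/D/1) = ρ/(2(μ−λ)) = 0.002299 hr
Savings = 0.004597 − 0.002299 = 0.002299 hr

Final: 0.002299 hr


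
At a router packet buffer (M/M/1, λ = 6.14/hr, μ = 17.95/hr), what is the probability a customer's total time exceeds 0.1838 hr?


W ~ Exponential(μ−λ) for M/M/1.
μ − λ = 17.95 − 6.14 = 11.8100
P(W > t) = e^{−(μ−λ)t} = e^{−2.1707} = 0.114100

Final: 0.114100


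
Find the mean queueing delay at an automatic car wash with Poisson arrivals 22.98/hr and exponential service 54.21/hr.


ρ = 22.98/54.21 = 0.4239
Wq = ρ/(μ−λ) = 0.4239/(54.21 − 22.98) = 0.4239/31.23 = 0.01357 hr

Final: 0.01357 hr


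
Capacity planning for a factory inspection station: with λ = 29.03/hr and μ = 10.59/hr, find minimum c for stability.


Stability requires cμ > λ ⇔ c > λ/μ.
λ/μ = 29.03/10.59 = 2.7413
Minimum integer c = ⌊2.7413⌋ + 1 = 3
Check: 3·10.59 = 31.77 > 29.03, while 2·10.59 = 21.18 ≤ 29.03

Final: 3 servers


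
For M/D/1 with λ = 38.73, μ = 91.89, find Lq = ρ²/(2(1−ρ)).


ρ = 38.73/91.89 = 0.4215
M/D/1: Lq = ρ²/(2(1−ρ)) = 0.1776/(2·0.5785) = 0.15354

Final: 0.15354


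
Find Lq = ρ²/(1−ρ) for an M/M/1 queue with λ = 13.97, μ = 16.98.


ρ = 13.97/16.98 = 0.8227
Lq = ρ²/(1−ρ) = 0.6769/0.1773 = 3.8185

Final: 3.8185


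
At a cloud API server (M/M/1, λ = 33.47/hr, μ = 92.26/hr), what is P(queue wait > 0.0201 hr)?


ρ = 33.47/92.26 = 0.3628
P(Wq > t) = ρ·e^{−(μ−λ)t} = 0.3628·e^{−1.1817}
= 0.3628·0.306763 = 0.111287

Final: 0.111287


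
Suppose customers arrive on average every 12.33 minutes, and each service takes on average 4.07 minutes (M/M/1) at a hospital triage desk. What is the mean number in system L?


λ = 60/12.33 = 4.8662 /hr
μ = 60/4.07 = 14.7420 /hr
ρ = λ/μ = 4.8662/14.7420 = 0.3301
L = ρ/(1−ρ) = 0.3301/0.6699 = 0.4927

Final: 0.4927


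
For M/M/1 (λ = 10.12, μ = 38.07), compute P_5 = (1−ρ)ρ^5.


ρ = 10.12/38.07 = 0.2658
P_n = (1−ρ)·ρ^n = (1 − 0.2658)·0.2658^5 = 0.7342·0.001327 = 0.0009745

Final: 0.0009745


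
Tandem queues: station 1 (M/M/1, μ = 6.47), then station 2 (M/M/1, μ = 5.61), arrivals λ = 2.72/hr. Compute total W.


Each node sees arrival rate λ = 2.72/hr (tandem ⇒ throughput preserved).
W₁ = 1/(μ₁−λ) = 1/(6.47−2.72) = 0.26667 hr
W₂ = 1/(μ₂−λ) = 1/(5.61−2.72) = 0.34602 hr
W_total = W₁ + W₂ = 0.26667 + 0.34602 = 0.61269 hr

Final: 0.61269 hr


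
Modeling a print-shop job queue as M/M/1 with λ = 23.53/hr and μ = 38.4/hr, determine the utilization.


ρ = λ/μ = 23.53/38.4 = 0.6128

Final: 0.6128


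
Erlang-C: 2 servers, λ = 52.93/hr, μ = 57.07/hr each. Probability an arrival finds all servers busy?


a = λ/μ = 0.9275; ρ = a/2 = 0.4637
P₀ = 0.366373 (from M/M/c formula)
C(c,a) = [a^c/(c!(1−ρ))]·P₀ = [0.86018/(2·0.5363)]·0.366373
= 0.80200·0.366373 = 0.293831

Final: 0.293831


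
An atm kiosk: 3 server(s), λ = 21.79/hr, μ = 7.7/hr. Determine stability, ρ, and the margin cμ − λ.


Total capacity cμ = 3·7.7 = 23.10/hr
ρ = λ/(cμ) = 21.79/23.10 = 0.9433
Stable ⇔ ρ < 1: YES
Spare capacity = cμ − λ = 23.10 − 21.79 = 1.31/hr

Final: ρ = 0.9433; stable; margin = 1.31/hr


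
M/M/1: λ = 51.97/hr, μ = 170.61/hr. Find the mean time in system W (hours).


W = 1/(μ−λ) = 1/(170.61 − 51.97) = 1/118.64 = 0.008429 hr

Final: 0.008429 hr


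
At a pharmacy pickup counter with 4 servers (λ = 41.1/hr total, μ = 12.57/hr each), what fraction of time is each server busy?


ρ = λ/(cμ) = 41.1/(4·12.57) = 41.1/50.28 = 0.8174

Final: 0.8174


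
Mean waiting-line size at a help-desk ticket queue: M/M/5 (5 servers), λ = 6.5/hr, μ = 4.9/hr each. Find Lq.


a = λ/μ = 1.3265; ρ = a/5 = 0.2653
P₀ = 0.265180
Lq = P₀·a^c·ρ / (c!·(1−ρ)²) = 0.265180·4.10758·0.2653/(120·0.53978)
= 0.004461

Final: 0.004461


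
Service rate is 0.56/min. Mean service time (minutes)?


Mean service time = 1/μ = 1/0.56 minute = 1.78571 minute
In minutes: 1.78571 × 1 = 1.7857 min

Final: 1.7857 min


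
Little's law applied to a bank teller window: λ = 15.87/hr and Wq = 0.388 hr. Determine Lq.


Lq = λWq = 15.87·0.388 = 6.1576

Final: 6.1576


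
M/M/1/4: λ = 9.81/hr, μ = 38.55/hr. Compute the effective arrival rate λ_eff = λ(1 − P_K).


ρ = 0.2545; P_K = (1−ρ)ρ^4/(1−ρ^5) = 0.003130
λ_eff = λ(1 − P_K) = 9.81·(1 − 0.003130) = 9.81·0.996870 = 9.7793 /hr

Final: 9.7793 /hr


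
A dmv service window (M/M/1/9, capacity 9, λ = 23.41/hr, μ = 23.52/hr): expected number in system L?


ρ = 23.41/23.52 = 0.9953
L = ρ[1 − (K+1)ρ^K + Kρ^(K+1)] / [(1−ρ)(1−ρ^(K+1))]
Numerator: 0.9953·(1 − 10·0.958687 + 9·0.954203) = 0.0009555
Denominator: (0.004677)·(0.045797) = 0.0002142
L = 0.0009555/0.0002142 = 4.4613

Final: 4.4613


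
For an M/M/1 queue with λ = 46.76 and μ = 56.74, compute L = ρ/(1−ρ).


ρ = λ/μ = 46.76/56.74 = 0.8241
L = ρ/(1−ρ) = 0.8241/(1 − 0.8241) = 0.8241/0.1759 = 4.6854

Final: 4.6854


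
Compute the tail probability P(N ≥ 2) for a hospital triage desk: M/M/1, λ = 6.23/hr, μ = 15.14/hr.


ρ = 6.23/15.14 = 0.4115
P(N ≥ n) = ρ^n = 0.4115^2 = 0.169326

Final: 0.169326


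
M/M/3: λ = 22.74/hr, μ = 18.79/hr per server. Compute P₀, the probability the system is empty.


a = λ/μ = 22.74/18.79 = 1.2102; ρ = a/c = 0.4034
Σ_{k=0}^{2} a^k/k! (terms k=0..2) = 1.00000 + 1.21022 + 0.73231 = 2.94253
Tail: a^3/(3!(1−ρ)) = 1.77252/(6·0.5966) = 0.49518
P₀ = 1/(2.94253 + 0.49518) = 1/3.43771 = 0.290891

Final: 0.290891


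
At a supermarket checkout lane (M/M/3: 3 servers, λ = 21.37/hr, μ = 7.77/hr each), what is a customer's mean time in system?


a = 2.7503; ρ = 0.9168; P₀ = 0.020328
Lq = P₀·a^c·ρ/(c!(1−ρ)²) = 9.32882
Wq = Lq/λ = 9.32882/21.37 = 0.43654 hr
W = Wq + 1/μ = 0.43654 + 0.12870 = 0.56524 hr

Final: 0.56524 hr


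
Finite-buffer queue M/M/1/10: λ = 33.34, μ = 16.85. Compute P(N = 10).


ρ = λ/μ = 33.34/16.85 = 1.9786
P_K = (1−ρ)ρ^K/(1−ρ^(K+1)) = (-0.9786·919.722694)/(1 − 1819.795527)
= -900.072832/-1818.795527 = 0.494873

Final: 0.494873


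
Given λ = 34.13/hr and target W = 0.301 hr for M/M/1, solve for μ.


W = 1/(μ−λ) ⇒ μ − λ = 1/W = 1/0.301 = 3.3223
μ = λ + 1/W = 34.13 + 3.3223 = 37.4523 per hr

Final: 37.4523 /hr


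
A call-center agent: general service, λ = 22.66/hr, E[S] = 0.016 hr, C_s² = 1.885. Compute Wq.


ρ = λ·E[S] = 22.66·0.016 = 0.3626
E[S²] = E[S]²(1+C_s²) = 0.016²·(1+1.885) = 0.0007386
Wq = λ·E[S²]/(2(1−ρ)) = 22.66·0.0007386/(2·0.6374) = 0.01313 hr

Final: 0.01313 hr


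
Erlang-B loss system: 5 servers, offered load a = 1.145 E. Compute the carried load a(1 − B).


B(5,1.145) = 0.005225 (Erlang-B)
Carried load = a(1 − B) = 1.145·(1 − 0.005225) = 1.145·0.994775 = 1.1390 E

Final: 1.1390 Erlangs


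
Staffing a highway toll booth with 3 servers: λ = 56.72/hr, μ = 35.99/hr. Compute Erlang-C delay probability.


a = λ/μ = 1.5760; ρ = a/3 = 0.5253
P₀ = 0.192593 (from M/M/c formula)
C(c,a) = [a^c/(c!(1−ρ))]·P₀ = [3.91438/(6·0.4747)]·0.192593
= 1.37443·0.192593 = 0.264705

Final: 0.264705


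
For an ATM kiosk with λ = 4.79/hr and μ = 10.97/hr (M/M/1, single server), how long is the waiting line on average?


ρ = 4.79/10.97 = 0.4366
Lq = ρ²/(1−ρ) = 0.1907/0.5634 = 0.3384

Final: 0.3384


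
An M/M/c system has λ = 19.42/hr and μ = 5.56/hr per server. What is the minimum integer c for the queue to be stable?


Stability requires cμ > λ ⇔ c > λ/μ.
λ/μ = 19.42/5.56 = 3.4928
Minimum integer c = ⌊3.4928⌋ + 1 = 4
Check: 4·5.56 = 22.24 > 19.42, while 3·5.56 = 16.68 ≤ 19.42

Final: 4 servers


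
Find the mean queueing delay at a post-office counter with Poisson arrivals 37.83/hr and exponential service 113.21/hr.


ρ = 37.83/113.21 = 0.3342
Wq = ρ/(μ−λ) = 0.3342/(113.21 − 37.83) = 0.3342/75.38 = 0.004433 hr

Final: 0.004433 hr


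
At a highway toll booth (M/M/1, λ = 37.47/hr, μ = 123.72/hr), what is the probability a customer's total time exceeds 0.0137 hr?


W ~ Exponential(μ−λ) for M/M/1.
μ − λ = 123.72 − 37.47 = 86.2500
P(W > t) = e^{−(μ−λ)t} = e^{−1.1816} = 0.306780

Final: 0.306780


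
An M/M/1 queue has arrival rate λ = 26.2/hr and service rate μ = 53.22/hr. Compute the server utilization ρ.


ρ = λ/μ = 26.2/53.22 = 0.4923

Final: 0.4923


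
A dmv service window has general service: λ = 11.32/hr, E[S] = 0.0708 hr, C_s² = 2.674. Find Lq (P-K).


ρ = λ·E[S] = 11.32·0.0708 = 0.8015
Lq = ρ²(1+C_s²)/(2(1−ρ)) = 0.6423·(1+2.674)/(2·0.1985)
= 0.6423·3.6740/0.3971 = 5.94308

Final: 5.94308


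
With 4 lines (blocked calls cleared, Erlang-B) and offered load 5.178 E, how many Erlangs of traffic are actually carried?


B(4,5.178) = 0.412146 (Erlang-B)
Carried load = a(1 − B) = 5.178·(1 − 0.412146) = 5.178·0.587854 = 3.0439 E

Final: 3.0439 Erlangs


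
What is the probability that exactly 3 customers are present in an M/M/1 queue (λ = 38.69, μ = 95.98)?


ρ = 38.69/95.98 = 0.4031
P_n = (1−ρ)·ρ^n = (1 − 0.4031)·0.4031^3 = 0.5969·0.065502 = 0.039098

Final: 0.039098


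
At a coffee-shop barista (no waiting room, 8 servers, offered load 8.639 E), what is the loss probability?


B(c,a) = (a^c/c!) / Σ_{k=0}^{c} a^k/k!
a^8/8! = 769.462162
Σ terms (k=0..8): 1.00000 + 8.63900 + 37.31616 + 107.45810 + 232.08264 + 400.99238 + 577.36220 + 712.54744 + 769.46216 = 2846.860086
B = 769.462162/2846.860086 = 0.270285

Final: 0.270285


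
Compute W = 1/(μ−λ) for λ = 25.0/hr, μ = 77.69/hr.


W = 1/(μ−λ) = 1/(77.69 − 25.0) = 1/52.69 = 0.01898 hr

Final: 0.01898 hr


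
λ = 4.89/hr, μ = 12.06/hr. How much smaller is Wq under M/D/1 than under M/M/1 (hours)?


ρ = 4.89/12.06 = 0.4055
Wq(M/M/1) = ρ/(μ−λ) = 0.4055/7.17 = 0.05655 hr
Wq(M/D/1) = ρ/(2(μ−λ)) = 0.02828 hr
Savings = 0.05655 − 0.02828 = 0.02828 hr

Final: 0.02828 hr


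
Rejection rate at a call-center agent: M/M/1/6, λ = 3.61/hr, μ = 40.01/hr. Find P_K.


ρ = λ/μ = 3.61/40.01 = 0.09023
P_K = (1−ρ)ρ^K/(1−ρ^(K+1)) = (0.9098·0.0000005396)/(1 − 0.00000004868)
= 0.0000004909/1.000000 = 0.0000004909

Final: 0.0000004909


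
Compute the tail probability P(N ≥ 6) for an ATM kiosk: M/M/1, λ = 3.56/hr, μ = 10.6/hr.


ρ = 3.56/10.6 = 0.3358
P(N ≥ n) = ρ^n = 0.3358^6 = 0.001435

Final: 0.001435
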